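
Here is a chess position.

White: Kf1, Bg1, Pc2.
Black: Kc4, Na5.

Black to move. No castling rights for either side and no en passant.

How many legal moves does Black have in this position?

Black to move; king on c4.
In check: no.
Legal moves: Nb7, Nc6, Nb3, Kd5, Kb5, Kb4, Kc3.
Count: 7.

7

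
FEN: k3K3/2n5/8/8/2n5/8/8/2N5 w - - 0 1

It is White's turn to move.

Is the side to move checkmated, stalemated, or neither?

neither

White to move; white king on e8.
In check: yes, from the black knight on c7.
Legal moves for White: Kf8, Kd8, Kf7, Ke7, Kd7.
White is in check but has 5 legal moves → neither.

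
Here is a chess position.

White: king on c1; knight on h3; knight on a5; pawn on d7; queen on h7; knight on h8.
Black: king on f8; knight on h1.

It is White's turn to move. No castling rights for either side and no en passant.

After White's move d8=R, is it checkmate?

After d8=R: black king on f8; in check: yes, from the white rook on d8.
King squares — e7: attacked by Qh7; f7: attacked by Qh7; g7: attacked by Qh7; e8: attacked by Rd8; g8: attacked by Qh7.
Black has no legal moves → checkmate.

yes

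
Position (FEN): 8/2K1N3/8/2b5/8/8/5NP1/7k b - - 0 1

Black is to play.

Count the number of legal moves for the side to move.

4

Black to move; king on h1.
In check: yes, from the white knight on f2.
Legal moves: Kh2, Kxg2, Kg1, Bxf2.
Count: 4.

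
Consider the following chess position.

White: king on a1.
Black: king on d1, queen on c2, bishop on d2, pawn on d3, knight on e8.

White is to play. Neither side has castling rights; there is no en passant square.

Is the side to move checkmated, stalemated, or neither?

White to move; white king on a1.
In check: no.
King squares — b1: attacked by Qc2; a2: attacked by Qc2; b2: attacked by Qc2.
Legal moves for White: none.
Not in check and no legal moves → stalemate.

stalemate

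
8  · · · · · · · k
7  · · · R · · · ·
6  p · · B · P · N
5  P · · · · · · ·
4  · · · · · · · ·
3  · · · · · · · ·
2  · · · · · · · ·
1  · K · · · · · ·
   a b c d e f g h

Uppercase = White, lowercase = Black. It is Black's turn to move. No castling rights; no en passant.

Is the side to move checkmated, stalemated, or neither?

Black to move; black king on h8.
In check: no.
King squares — g7: attacked by Pf6; h7: attacked by Rd7; g8: attacked by Nh6.
Legal moves for Black: none.
Not in check and no legal moves → stalemate.

stalemate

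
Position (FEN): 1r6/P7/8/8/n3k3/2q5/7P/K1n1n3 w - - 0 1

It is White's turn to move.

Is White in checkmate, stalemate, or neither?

checkmate

White to move; white king on a1.
In check: yes, from the black queen on c3.
King squares — b1: attacked by Rb8; a2: attacked by Nc1; b2: attacked by Qc3.
Legal moves for White: none.
In check with no legal moves → checkmate.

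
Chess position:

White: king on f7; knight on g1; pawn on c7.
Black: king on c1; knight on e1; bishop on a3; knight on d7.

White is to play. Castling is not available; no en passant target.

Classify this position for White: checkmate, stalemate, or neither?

White to move; white king on f7.
In check: no.
Legal moves for White: Kg8, Ke8, Kg7, Kg6, Ke6, Nh3, Nf3, Ne2+, c8=Q+, c8=R+, c8=B, c8=N.
White has 12 legal moves and is not in check → neither.

neither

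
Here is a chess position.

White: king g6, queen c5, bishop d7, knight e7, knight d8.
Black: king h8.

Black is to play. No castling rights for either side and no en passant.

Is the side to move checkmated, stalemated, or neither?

stalemate

Black to move; black king on h8.
In check: no.
King squares — g7: attacked by Kg6; h7: attacked by Kg6; g8: attacked by Ne7.
Legal moves for Black: none.
Not in check and no legal moves → stalemate.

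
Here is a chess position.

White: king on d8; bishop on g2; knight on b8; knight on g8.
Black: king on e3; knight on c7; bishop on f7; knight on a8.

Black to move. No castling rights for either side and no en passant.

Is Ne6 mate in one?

no

After Ne6: white king on d8; in check: yes, from the black knight on e6.
White has 3 legal replies: Kc8, Ke7, Kd7.
In check but a legal move exists → not checkmate.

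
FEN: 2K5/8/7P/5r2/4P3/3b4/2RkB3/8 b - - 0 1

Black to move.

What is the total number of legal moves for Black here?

4

Black to move; king on d2.
In check: yes, from the white rook on c2.
Legal moves: Ke3, Kxc2, Ke1, Bxc2.
Count: 4.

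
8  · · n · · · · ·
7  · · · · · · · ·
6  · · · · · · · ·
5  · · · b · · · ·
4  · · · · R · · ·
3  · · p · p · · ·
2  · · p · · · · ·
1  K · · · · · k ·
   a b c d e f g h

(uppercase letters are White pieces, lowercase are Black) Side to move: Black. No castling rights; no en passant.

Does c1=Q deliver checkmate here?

After c1=Q: white king on a1; in check: yes, from the black queen on c1.
King squares — b1: attacked by Qc1; a2: attacked by Bd5; b2: attacked by Qc1.
White has no legal moves → checkmate.

yes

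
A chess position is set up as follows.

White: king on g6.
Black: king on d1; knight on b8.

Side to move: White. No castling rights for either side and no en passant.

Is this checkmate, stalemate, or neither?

White to move; white king on g6.
In check: no.
Legal moves for White: Kh7, Kg7, Kf7, Kh6, Kf6, Kh5, Kg5, Kf5.
White has 8 legal moves and is not in check → neither.

neither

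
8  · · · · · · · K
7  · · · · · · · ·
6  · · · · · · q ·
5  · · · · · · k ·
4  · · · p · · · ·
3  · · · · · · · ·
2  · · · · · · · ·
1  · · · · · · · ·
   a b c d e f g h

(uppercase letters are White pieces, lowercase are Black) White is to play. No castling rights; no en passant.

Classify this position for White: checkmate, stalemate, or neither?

stalemate

White to move; white king on h8.
In check: no.
King squares — g7: attacked by Qg6; h7: attacked by Qg6; g8: attacked by Qg6.
Legal moves for White: none.
Not in check and no legal moves → stalemate.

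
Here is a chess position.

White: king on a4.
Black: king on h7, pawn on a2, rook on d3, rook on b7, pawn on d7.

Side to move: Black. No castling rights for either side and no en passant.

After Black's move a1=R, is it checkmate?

yes

After a1=R: white king on a4; in check: yes, from the black rook on a1.
King squares — a3: attacked by Ra1; b3: attacked by Rd3; b4: attacked by Rb7; a5: attacked by Ra1; b5: attacked by Rb7.
White has no legal moves → checkmate.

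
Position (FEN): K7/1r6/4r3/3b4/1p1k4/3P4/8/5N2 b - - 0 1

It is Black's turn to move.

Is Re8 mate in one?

yes

After Re8: white king on a8; in check: yes, from the black rook on e8.
King squares — a7: attacked by Rb7; b7: attacked by Bd5; b8: attacked by Rb7.
White has no legal moves → checkmate.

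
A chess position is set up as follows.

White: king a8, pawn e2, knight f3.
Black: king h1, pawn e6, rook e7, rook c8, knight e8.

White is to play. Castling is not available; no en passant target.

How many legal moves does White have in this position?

0

White to move; king on a8.
In check: yes, from the black rook on c8.
Legal moves: none.
Count: 0.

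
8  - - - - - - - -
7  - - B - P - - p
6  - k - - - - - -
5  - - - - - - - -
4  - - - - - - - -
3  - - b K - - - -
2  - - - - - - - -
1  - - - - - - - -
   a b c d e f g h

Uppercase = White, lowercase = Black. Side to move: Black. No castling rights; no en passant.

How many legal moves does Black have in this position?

7

Black to move; king on b6.
In check: yes, from the white bishop on c7.
Legal moves: Kxc7, Kb7, Ka7, Kc6, Ka6, Kc5, Kb5.
Count: 7.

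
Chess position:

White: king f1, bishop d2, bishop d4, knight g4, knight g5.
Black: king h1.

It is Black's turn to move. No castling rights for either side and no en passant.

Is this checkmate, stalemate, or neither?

Black to move; black king on h1.
In check: no.
King squares — g1: attacked by Kf1; g2: attacked by Kf1; h2: attacked by Ng4.
Legal moves for Black: none.
Not in check and no legal moves → stalemate.

stalemate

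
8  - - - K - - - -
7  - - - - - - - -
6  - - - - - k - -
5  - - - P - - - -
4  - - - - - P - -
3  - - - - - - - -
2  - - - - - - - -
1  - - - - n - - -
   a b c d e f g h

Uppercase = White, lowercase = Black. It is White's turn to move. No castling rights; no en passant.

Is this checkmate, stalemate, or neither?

neither

White to move; white king on d8.
In check: no.
Legal moves for White: Ke8, Kc8, Kd7, Kc7, d6, f5.
White has 6 legal moves and is not in check → neither.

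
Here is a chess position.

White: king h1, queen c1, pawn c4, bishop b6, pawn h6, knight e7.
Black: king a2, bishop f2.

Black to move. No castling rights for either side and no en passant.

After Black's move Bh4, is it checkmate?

no

After Bh4: white king on h1; in check: no.
White is not in check, so this cannot be checkmate.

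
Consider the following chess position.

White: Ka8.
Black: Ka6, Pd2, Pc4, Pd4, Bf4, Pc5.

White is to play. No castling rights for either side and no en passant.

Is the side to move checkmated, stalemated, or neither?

White to move; white king on a8.
In check: no.
King squares — a7: attacked by Ka6; b7: attacked by Ka6; b8: attacked by Bf4.
Legal moves for White: none.
Not in check and no legal moves → stalemate.

stalemate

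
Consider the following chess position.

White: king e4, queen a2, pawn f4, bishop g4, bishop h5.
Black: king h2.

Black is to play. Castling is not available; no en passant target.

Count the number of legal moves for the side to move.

3

Black to move; king on h2.
In check: yes, from the white queen on a2.
Legal moves: Kg3, Kh1, Kg1.
Count: 3.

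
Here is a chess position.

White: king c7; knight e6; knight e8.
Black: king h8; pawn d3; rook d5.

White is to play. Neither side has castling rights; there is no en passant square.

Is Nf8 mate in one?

no

After Nf8: black king on h8; in check: no.
Black is not in check, so this cannot be checkmate.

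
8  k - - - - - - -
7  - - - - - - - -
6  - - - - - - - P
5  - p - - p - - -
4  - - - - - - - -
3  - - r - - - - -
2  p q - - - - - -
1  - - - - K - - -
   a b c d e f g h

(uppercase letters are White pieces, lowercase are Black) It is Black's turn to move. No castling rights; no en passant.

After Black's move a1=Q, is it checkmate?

After a1=Q: white king on e1; in check: yes, from the black queen on a1.
King squares — d1: attacked by Qa1; f1: attacked by Qa1; d2: attacked by Qb2; e2: attacked by Qb2; f2: attacked by Qb2.
White has no legal moves → checkmate.

yes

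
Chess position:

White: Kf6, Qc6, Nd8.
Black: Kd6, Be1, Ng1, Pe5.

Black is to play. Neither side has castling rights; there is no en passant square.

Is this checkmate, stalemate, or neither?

checkmate

Black to move; black king on d6.
In check: yes, from the white queen on c6.
King squares — c5: attacked by Qc6; d5: attacked by Qc6; e5: own pawn; c6: attacked by Nd8; e6: attacked by Qc6; c7: attacked by Qc6; d7: attacked by Qc6; e7: attacked by Kf6.
Legal moves for Black: none.
In check with no legal moves → checkmate.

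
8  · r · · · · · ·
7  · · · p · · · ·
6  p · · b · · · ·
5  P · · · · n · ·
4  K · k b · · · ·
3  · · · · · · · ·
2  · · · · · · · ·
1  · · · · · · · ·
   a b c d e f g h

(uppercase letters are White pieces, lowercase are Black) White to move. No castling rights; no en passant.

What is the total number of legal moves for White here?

White to move; king on a4.
In check: no.
Legal moves: none.
Count: 0.

0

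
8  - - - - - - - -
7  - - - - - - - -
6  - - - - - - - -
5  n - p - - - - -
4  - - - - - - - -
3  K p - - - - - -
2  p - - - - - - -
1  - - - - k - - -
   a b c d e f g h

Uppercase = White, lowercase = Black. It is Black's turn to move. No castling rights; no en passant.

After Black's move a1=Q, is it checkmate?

yes

After a1=Q: white king on a3; in check: yes, from the black queen on a1.
King squares — a2: attacked by Qa1; b2: attacked by Qa1; b3: attacked by Na5; a4: attacked by Qa1; b4: attacked by Pc5.
White has no legal moves → checkmate.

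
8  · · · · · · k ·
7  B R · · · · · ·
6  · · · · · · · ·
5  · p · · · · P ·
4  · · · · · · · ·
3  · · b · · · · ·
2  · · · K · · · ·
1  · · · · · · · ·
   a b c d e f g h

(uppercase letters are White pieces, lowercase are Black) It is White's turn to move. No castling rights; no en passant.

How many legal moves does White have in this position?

White to move; king on d2.
In check: yes, from the black bishop on c3.
Legal moves: Ke3, Kd3, Kxc3, Ke2, Kc2, Kd1, Kc1.
Count: 7.

7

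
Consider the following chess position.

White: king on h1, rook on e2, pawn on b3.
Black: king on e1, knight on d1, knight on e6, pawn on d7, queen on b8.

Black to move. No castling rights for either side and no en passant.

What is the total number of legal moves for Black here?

Black to move; king on e1.
In check: yes, from the white rook on e2.
Legal moves: Kxe2, Kf1.
Count: 2.

2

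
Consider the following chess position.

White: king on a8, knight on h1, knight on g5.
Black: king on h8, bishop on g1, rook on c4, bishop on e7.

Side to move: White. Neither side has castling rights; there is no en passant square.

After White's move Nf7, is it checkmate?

no

After Nf7: black king on h8; in check: yes, from the white knight on f7.
Black has 3 legal replies: Kg8, Kh7, Kg7.
In check but a legal move exists → not checkmate.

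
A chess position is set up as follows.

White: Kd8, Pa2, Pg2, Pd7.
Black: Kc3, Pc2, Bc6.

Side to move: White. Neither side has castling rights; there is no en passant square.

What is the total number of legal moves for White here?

White to move; king on d8.
In check: no.
Legal moves: Ke8, Kc8, Ke7, Kc7, g3, a3, g4, a4.
Count: 8.

8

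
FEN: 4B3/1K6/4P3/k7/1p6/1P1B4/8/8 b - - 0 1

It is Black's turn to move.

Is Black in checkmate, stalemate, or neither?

stalemate

Black to move; black king on a5.
In check: no.
King squares — a4: attacked by Pb3; b4: own pawn; b5: attacked by Bd3; a6: attacked by Bd3; b6: attacked by Kb7.
Legal moves for Black: none.
Not in check and no legal moves → stalemate.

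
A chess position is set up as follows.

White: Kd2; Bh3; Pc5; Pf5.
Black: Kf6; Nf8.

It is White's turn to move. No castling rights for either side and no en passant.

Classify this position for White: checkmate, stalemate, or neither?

White to move; white king on d2.
In check: no.
Legal moves for White: Bg4, Bg2, Bf1, Ke3, Kd3, Kc3, Ke2, Kc2, Ke1, Kd1, Kc1, c6.
White has 12 legal moves and is not in check → neither.

neither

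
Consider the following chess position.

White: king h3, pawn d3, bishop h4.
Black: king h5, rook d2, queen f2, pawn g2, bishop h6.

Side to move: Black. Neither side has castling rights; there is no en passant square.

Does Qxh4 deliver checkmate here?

yes

After Qxh4: white king on h3; in check: yes, from the black queen on h4.
King squares — g2: attacked by Rd2; h2: attacked by Qh4; g3: attacked by Qh4; g4: attacked by Qh4; h4: attacked by Kh5.
White has no legal moves → checkmate.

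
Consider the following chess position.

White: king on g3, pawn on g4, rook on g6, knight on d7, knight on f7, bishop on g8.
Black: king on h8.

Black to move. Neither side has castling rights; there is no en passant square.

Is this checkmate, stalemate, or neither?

checkmate

Black to move; black king on h8.
In check: yes, from the white knight on f7.
King squares — g7: attacked by Rg6; h7: attacked by Bg8; g8: attacked by Rg6.
Legal moves for Black: none.
In check with no legal moves → checkmate.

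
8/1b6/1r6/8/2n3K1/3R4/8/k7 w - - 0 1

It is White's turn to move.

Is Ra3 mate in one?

no

After Ra3: black king on a1; in check: yes, from the white rook on a3.
Black has 3 legal replies: Kb2, Kb1, Nxa3.
In check but a legal move exists → not checkmate.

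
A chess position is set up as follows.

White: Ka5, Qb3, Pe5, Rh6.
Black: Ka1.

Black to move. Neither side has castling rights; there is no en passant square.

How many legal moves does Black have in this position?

Black to move; king on a1.
In check: no.
Legal moves: none.
Count: 0.

0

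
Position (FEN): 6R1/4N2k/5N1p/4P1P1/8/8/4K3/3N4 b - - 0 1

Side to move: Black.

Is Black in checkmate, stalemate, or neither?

Black to move; black king on h7.
In check: yes, from the white knight on f6.
King squares — g6: attacked by Ne7; h6: own pawn; g7: attacked by Rg8; g8: attacked by Nf6; h8: attacked by Rg8.
Legal moves for Black: none.
In check with no legal moves → checkmate.

checkmate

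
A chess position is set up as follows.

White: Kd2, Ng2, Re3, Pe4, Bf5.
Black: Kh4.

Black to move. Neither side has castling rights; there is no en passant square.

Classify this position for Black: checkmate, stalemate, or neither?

neither

Black to move; black king on h4.
In check: yes, from the white knight on g2.
King squares — g3: attacked by Re3; h3: attacked by Re3; g4: attacked by Bf5; g5: available; h5: available.
Legal moves for Black: Kh5, Kg5.
Black is in check but has 2 legal moves → neither.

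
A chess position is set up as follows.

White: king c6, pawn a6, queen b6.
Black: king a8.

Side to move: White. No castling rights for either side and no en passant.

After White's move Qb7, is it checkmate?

yes

After Qb7: black king on a8; in check: yes, from the white queen on b7.
King squares — a7: attacked by Qb7; b7: attacked by Pa6; b8: attacked by Qb7.
Black has no legal moves → checkmate.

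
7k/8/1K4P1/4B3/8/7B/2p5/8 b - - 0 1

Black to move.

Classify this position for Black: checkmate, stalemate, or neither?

Black to move; black king on h8.
In check: yes, from the white bishop on e5.
Legal moves for Black: Kg8.
Black is in check but has 1 legal move → neither.

neither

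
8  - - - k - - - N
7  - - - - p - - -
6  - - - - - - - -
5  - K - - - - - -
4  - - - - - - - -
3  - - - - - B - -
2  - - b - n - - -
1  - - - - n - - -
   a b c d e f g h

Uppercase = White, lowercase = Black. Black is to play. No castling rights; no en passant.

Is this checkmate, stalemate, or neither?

neither

Black to move; black king on d8.
In check: no.
Legal moves for Black include: Ke8, Kc8, Kd7, Kc7, Nf4, Nd4+, Ng3, Nc3+, Ng1, Nc1, Bh7, Bg6, Bf5, Be4, Ba4+, Bd3+, Bb3, Bd1, ... (list truncated; more exist).
Black has legal moves and is not in check → neither.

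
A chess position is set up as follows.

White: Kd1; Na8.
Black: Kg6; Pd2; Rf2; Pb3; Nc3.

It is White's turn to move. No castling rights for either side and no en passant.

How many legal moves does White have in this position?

White to move; king on d1.
In check: yes, from the black knight on c3.
Legal moves: none.
Count: 0.

0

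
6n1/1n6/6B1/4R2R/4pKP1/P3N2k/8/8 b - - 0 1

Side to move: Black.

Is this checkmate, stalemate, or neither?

checkmate

Black to move; black king on h3.
In check: yes, from the white rook on h5.
King squares — g2: attacked by Ne3; h2: attacked by Rh5; g3: attacked by Kf4; g4: attacked by Ne3; h4: attacked by Rh5.
Legal moves for Black: none.
In check with no legal moves → checkmate.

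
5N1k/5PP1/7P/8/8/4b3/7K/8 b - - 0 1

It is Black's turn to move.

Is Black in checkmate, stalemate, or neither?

Black to move; black king on h8.
In check: yes, from the white pawn on g7.
King squares — g7: attacked by Ph6; h7: attacked by Nf8; g8: attacked by Pf7.
Legal moves for Black: none.
In check with no legal moves → checkmate.

checkmate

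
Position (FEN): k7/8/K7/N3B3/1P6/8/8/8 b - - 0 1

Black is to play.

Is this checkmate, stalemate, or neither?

Black to move; black king on a8.
In check: no.
King squares — a7: attacked by Ka6; b7: attacked by Na5; b8: attacked by Be5.
Legal moves for Black: none.
Not in check and no legal moves → stalemate.

stalemate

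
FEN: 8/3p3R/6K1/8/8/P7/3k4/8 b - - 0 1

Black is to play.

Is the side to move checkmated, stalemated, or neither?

Black to move; black king on d2.
In check: no.
Legal moves for Black: Ke3, Kd3, Kc3, Ke2, Kc2, Ke1, Kd1, Kc1, d6, d5.
Black has 10 legal moves and is not in check → neither.

neither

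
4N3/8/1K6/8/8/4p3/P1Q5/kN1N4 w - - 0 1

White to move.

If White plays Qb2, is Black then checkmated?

yes

After Qb2: black king on a1; in check: yes, from the white queen on b2.
King squares — b1: attacked by Qb2; a2: attacked by Qb2; b2: attacked by Nd1.
Black has no legal moves → checkmate.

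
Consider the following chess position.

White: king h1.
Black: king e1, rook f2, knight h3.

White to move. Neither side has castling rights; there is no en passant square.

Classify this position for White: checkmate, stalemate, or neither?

stalemate

White to move; white king on h1.
In check: no.
King squares — g1: attacked by Nh3; g2: attacked by Rf2; h2: attacked by Rf2.
Legal moves for White: none.
Not in check and no legal moves → stalemate.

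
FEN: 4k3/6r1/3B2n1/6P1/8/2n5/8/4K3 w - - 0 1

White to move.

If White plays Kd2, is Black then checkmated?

After Kd2: black king on e8; in check: no.
Black is not in check, so this cannot be checkmate.

no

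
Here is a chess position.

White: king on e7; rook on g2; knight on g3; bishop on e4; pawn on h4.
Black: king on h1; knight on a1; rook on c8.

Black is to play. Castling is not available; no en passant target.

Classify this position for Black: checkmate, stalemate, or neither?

checkmate

Black to move; black king on h1.
In check: yes, from the white knight on g3.
King squares — g1: attacked by Rg2; g2: attacked by Be4; h2: attacked by Rg2.
Legal moves for Black: none.
In check with no legal moves → checkmate.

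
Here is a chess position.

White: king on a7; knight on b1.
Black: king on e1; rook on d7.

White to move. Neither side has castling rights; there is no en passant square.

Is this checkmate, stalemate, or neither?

neither

White to move; white king on a7.
In check: yes, from the black rook on d7.
Legal moves for White: Kb8, Ka8, Kb6, Ka6.
White is in check but has 4 legal moves → neither.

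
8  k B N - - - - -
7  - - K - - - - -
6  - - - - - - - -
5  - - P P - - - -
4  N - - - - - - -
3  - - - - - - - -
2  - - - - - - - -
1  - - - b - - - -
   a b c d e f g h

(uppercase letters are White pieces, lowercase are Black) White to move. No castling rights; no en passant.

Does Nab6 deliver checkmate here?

After Nab6: black king on a8; in check: yes, from the white knight on b6.
King squares — a7: attacked by Bb8; b7: attacked by Kc7; b8: attacked by Kc7.
Black has no legal moves → checkmate.

yes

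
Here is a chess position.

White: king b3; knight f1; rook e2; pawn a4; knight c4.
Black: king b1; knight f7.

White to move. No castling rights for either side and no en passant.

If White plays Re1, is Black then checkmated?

After Re1: black king on b1; in check: yes, from the white rook on e1.
King squares — a1: attacked by Re1; c1: attacked by Re1; a2: attacked by Kb3; b2: attacked by Kb3; c2: attacked by Kb3.
Black has no legal moves → checkmate.

yes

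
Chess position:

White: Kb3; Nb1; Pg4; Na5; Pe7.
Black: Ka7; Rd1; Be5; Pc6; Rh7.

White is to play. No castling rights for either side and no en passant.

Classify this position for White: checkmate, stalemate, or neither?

White to move; white king on b3.
In check: no.
Legal moves for White: Nb7, Nxc6+, Nc4, Kc4, Kb4, Ka4, Ka3, Kc2, Ka2, Nc3, Na3, Nd2, e8=Q, e8=R, e8=B, e8=N, g5.
White has 17 legal moves and is not in check → neither.

neither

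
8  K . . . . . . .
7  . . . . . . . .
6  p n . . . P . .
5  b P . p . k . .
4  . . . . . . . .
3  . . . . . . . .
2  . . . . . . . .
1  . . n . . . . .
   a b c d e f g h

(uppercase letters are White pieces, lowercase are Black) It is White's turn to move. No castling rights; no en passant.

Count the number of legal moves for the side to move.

3

White to move; king on a8.
In check: yes, from the black knight on b6.
Legal moves: Kb8, Kb7, Ka7.
Count: 3.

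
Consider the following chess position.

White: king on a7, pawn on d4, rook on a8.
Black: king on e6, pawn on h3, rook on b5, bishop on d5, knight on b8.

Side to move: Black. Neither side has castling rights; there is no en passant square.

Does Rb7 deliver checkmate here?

After Rb7: white king on a7; in check: yes, from the black rook on b7.
King squares — a6: attacked by Nb8; b6: attacked by Rb7; b7: attacked by Bd5; a8: own rook; b8: attacked by Rb7.
White has no legal moves → checkmate.

yes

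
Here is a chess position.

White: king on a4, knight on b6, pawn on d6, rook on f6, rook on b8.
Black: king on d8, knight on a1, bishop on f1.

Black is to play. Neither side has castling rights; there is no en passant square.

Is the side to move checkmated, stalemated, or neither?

checkmate

Black to move; black king on d8.
In check: yes, from the white rook on b8.
King squares — c7: attacked by Pd6; d7: attacked by Nb6; e7: attacked by Pd6; c8: attacked by Nb6; e8: attacked by Rb8.
Legal moves for Black: none.
In check with no legal moves → checkmate.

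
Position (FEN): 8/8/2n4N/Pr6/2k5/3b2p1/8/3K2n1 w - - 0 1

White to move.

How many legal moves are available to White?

White to move; king on d1.
In check: no.
Legal moves: Ng8, Nf7, Nf5, Ng4, Kd2, Ke1, Kc1, a6.
Count: 8.

8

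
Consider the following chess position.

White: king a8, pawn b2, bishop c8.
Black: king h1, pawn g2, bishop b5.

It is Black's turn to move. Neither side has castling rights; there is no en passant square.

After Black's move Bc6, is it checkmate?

no

After Bc6: white king on a8; in check: yes, from the black bishop on c6.
White has 3 legal replies: Kb8, Ka7, Bb7.
In check but a legal move exists → not checkmate.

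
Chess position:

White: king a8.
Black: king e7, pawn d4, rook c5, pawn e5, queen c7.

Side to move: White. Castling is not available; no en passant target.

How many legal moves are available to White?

White to move; king on a8.
In check: no.
Legal moves: none.
Count: 0.

0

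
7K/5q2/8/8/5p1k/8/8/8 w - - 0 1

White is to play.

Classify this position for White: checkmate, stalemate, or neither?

White to move; white king on h8.
In check: no.
King squares — g7: attacked by Qf7; h7: attacked by Qf7; g8: attacked by Qf7.
Legal moves for White: none.
Not in check and no legal moves → stalemate.

stalemate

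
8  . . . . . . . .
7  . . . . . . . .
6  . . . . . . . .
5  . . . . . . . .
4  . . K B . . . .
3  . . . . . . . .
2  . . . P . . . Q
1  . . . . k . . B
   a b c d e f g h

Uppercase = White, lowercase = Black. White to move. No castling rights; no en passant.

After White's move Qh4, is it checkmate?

After Qh4: black king on e1; in check: yes, from the white queen on h4.
Black has 4 legal replies: Ke2, Kxd2, Kf1, Kd1.
In check but a legal move exists → not checkmate.

no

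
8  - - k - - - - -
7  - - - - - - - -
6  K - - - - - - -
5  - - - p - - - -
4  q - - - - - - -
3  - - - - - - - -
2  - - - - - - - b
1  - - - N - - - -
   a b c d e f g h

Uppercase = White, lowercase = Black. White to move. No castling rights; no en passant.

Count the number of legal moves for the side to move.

1

White to move; king on a6.
In check: yes, from the black queen on a4.
Legal moves: Kb6.
Count: 1.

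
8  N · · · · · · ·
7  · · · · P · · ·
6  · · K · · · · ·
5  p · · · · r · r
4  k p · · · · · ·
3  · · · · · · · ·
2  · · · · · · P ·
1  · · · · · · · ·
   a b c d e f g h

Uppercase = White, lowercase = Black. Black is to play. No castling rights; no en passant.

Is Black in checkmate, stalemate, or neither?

Black to move; black king on a4.
In check: no.
Legal moves for Black include: Rh8, Rh7, Rh6+, Rhg5, Rh4, Rh3, Rh2, Rh1, Rf8, Rf7, Rf6+, Rfg5, Re5, Rd5, Rc5+, Rb5, Rf4, Rf3, ... (list truncated; more exist).
Black has legal moves and is not in check → neither.

neither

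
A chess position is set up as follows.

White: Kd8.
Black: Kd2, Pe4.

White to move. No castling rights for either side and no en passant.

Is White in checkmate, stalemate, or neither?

White to move; white king on d8.
In check: no.
Legal moves for White: Ke8, Kc8, Ke7, Kd7, Kc7.
White has 5 legal moves and is not in check → neither.

neither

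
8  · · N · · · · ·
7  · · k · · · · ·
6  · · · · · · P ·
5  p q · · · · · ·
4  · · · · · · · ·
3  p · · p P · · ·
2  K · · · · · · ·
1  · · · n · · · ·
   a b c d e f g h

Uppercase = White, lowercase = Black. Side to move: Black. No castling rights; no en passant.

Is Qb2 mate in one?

After Qb2: white king on a2; in check: yes, from the black queen on b2.
King squares — a1: attacked by Qb2; b1: attacked by Qb2; b2: attacked by Nd1; a3: attacked by Qb2; b3: attacked by Qb2.
White has no legal moves → checkmate.

yes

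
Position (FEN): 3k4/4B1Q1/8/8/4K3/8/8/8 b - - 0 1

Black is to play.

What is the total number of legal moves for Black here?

Black to move; king on d8.
In check: yes, from the white bishop on e7.
Legal moves: Ke8, Kc8, Kd7, Kc7.
Count: 4.

4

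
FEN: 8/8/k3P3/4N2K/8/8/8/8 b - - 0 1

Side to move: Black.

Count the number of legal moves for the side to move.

5

Black to move; king on a6.
In check: no.
Legal moves: Kb7, Ka7, Kb6, Kb5, Ka5.
Count: 5.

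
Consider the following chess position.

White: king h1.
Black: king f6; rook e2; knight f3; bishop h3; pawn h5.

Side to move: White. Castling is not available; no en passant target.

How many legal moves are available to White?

0

White to move; king on h1.
In check: no.
Legal moves: none.
Count: 0.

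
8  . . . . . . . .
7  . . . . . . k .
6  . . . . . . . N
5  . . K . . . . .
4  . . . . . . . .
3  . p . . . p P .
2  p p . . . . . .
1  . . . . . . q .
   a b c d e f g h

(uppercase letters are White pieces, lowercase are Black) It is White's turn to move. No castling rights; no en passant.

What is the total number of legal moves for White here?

White to move; king on c5.
In check: yes, from the black queen on g1.
Legal moves: Kd6, Kc6, Kd5, Kb5, Kc4, Kb4.
Count: 6.

6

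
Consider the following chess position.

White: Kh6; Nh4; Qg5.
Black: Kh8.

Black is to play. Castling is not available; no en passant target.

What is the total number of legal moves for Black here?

Black to move; king on h8.
In check: no.
Legal moves: none.
Count: 0.

0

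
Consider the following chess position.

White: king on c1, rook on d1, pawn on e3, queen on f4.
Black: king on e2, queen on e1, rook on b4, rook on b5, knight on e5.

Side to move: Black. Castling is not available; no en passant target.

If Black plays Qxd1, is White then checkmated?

yes

After Qxd1: white king on c1; in check: yes, from the black queen on d1.
King squares — b1: attacked by Qd1; d1: attacked by Ke2; b2: attacked by Rb4; c2: attacked by Qd1; d2: attacked by Qd1.
White has no legal moves → checkmate.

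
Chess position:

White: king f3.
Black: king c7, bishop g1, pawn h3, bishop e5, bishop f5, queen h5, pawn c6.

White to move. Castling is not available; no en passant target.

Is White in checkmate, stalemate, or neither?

checkmate

White to move; white king on f3.
In check: yes, from the black queen on h5.
King squares — e2: attacked by Qh5; f2: attacked by Bg1; g2: attacked by Ph3; e3: attacked by Bg1; g3: attacked by Be5; e4: attacked by Bf5; f4: attacked by Be5; g4: attacked by Bf5.
Legal moves for White: none.
In check with no legal moves → checkmate.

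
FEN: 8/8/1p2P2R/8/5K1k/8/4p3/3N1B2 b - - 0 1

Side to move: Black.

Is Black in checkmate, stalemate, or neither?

checkmate

Black to move; black king on h4.
In check: yes, from the white rook on h6.
King squares — g3: attacked by Kf4; h3: attacked by Bf1; g4: attacked by Kf4; g5: attacked by Kf4; h5: attacked by Rh6.
Legal moves for Black: none.
In check with no legal moves → checkmate.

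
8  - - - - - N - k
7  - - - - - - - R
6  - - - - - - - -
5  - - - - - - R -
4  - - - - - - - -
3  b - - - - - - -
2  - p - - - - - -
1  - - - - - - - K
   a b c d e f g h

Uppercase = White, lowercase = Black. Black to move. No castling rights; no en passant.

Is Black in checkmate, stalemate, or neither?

Black to move; black king on h8.
In check: yes, from the white rook on h7.
King squares — g7: attacked by Rg5; h7: attacked by Nf8; g8: attacked by Rg5.
Legal moves for Black: none.
In check with no legal moves → checkmate.

checkmate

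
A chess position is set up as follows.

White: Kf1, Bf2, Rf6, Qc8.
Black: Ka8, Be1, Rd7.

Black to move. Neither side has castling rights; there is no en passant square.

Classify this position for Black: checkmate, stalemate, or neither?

checkmate

Black to move; black king on a8.
In check: yes, from the white queen on c8.
King squares — a7: attacked by Bf2; b7: attacked by Qc8; b8: attacked by Qc8.
Legal moves for Black: none.
In check with no legal moves → checkmate.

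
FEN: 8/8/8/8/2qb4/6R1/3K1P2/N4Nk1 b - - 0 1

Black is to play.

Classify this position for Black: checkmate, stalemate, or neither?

neither

Black to move; black king on g1.
In check: yes, from the white rook on g3.
Legal moves for Black: Kxf2, Kh1, Kxf1.
Black is in check but has 3 legal moves → neither.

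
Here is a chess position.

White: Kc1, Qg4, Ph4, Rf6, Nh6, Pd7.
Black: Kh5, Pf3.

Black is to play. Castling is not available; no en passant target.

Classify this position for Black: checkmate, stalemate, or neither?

Black to move; black king on h5.
In check: yes, from the white queen on g4.
King squares — g4: attacked by Nh6; h4: attacked by Qg4; g5: attacked by Qg4; g6: attacked by Qg4; h6: attacked by Rf6.
Legal moves for Black: none.
In check with no legal moves → checkmate.

checkmate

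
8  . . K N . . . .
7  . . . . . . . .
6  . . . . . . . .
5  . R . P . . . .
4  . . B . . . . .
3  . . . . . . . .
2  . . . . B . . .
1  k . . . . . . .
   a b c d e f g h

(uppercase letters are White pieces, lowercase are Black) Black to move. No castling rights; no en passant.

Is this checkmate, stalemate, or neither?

stalemate

Black to move; black king on a1.
In check: no.
King squares — b1: attacked by Rb5; a2: attacked by Bc4; b2: attacked by Rb5.
Legal moves for Black: none.
Not in check and no legal moves → stalemate.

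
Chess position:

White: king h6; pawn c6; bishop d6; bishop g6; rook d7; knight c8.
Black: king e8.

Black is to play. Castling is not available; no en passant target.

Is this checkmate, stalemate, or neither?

checkmate

Black to move; black king on e8.
In check: yes, from the white bishop on g6.
King squares — d7: attacked by Pc6; e7: attacked by Bd6; f7: attacked by Bg6; d8: attacked by Rd7; f8: attacked by Bd6.
Legal moves for Black: none.
In check with no legal moves → checkmate.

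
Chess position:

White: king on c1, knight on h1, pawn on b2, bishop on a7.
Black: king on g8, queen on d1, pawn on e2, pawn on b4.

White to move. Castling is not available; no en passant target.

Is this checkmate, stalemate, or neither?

White to move; white king on c1.
In check: yes, from the black queen on d1.
King squares — b1: attacked by Qd1; d1: attacked by Pe2; b2: own pawn; c2: attacked by Qd1; d2: attacked by Qd1.
Legal moves for White: none.
In check with no legal moves → checkmate.

checkmate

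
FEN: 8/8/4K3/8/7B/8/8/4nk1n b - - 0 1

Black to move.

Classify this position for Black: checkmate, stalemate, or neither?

Black to move; black king on f1.
In check: no.
Legal moves for Black: Ng3, Nf2, Kg2, Ke2, Kg1, Nf3, Nd3, Ng2, Nc2.
Black has 9 legal moves and is not in check → neither.

neither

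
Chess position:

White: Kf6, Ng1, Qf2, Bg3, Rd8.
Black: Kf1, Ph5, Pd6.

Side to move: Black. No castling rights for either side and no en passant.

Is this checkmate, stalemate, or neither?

Black to move; black king on f1.
In check: yes, from the white queen on f2.
King squares — e1: attacked by Qf2; g1: attacked by Qf2; e2: attacked by Ng1; f2: attacked by Bg3; g2: attacked by Qf2.
Legal moves for Black: none.
In check with no legal moves → checkmate.

checkmate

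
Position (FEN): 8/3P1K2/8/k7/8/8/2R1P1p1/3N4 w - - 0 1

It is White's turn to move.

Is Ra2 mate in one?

After Ra2: black king on a5; in check: yes, from the white rook on a2.
Black has 3 legal replies: Kb6, Kb5, Kb4.
In check but a legal move exists → not checkmate.

no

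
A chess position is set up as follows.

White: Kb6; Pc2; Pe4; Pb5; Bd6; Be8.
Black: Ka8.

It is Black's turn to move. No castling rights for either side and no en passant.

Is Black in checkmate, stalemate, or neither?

Black to move; black king on a8.
In check: no.
King squares — a7: attacked by Kb6; b7: attacked by Kb6; b8: attacked by Bd6.
Legal moves for Black: none.
Not in check and no legal moves → stalemate.

stalemate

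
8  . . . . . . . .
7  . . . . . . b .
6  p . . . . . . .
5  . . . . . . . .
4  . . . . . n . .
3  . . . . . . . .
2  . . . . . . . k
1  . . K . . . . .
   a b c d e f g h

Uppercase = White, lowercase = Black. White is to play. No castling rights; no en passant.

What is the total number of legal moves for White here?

White to move; king on c1.
In check: no.
Legal moves: Kd2, Kc2, Kd1, Kb1.
Count: 4.

4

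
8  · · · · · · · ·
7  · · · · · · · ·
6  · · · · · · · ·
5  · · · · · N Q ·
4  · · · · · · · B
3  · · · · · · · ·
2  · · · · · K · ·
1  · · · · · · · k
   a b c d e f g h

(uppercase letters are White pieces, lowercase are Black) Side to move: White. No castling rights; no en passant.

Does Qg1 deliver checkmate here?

After Qg1: black king on h1; in check: yes, from the white queen on g1.
King squares — g1: attacked by Kf2; g2: attacked by Qg1; h2: attacked by Qg1.
Black has no legal moves → checkmate.

yes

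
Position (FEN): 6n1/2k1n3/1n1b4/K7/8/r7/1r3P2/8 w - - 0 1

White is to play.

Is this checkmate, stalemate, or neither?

White to move; white king on a5.
In check: yes, from the black rook on a3.
King squares — a4: attacked by Ra3; b4: attacked by Rb2; b5: attacked by Rb2; a6: attacked by Ra3; b6: attacked by Rb2.
Legal moves for White: none.
In check with no legal moves → checkmate.

checkmate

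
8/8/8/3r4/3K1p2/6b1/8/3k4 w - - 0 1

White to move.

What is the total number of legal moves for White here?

White to move; king on d4.
In check: yes, from the black rook on d5.
Legal moves: Kxd5, Ke4, Kc4, Kc3.
Count: 4.

4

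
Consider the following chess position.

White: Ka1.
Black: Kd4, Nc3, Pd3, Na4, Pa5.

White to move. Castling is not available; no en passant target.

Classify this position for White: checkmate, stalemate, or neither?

stalemate

White to move; white king on a1.
In check: no.
King squares — b1: attacked by Nc3; a2: attacked by Nc3; b2: attacked by Na4.
Legal moves for White: none.
Not in check and no legal moves → stalemate.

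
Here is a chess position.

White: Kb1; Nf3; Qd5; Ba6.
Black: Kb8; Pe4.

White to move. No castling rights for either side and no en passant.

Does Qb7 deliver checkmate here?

After Qb7: black king on b8; in check: yes, from the white queen on b7.
King squares — a7: attacked by Qb7; b7: attacked by Ba6; c7: attacked by Qb7; a8: attacked by Qb7; c8: attacked by Qb7.
Black has no legal moves → checkmate.

yes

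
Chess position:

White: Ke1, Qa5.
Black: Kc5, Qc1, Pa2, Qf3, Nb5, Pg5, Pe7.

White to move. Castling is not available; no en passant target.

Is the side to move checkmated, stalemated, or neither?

checkmate

White to move; white king on e1.
In check: yes, from the black queen on c1.
King squares — d1: attacked by Qc1; f1: attacked by Qc1; d2: attacked by Qc1; e2: attacked by Qf3; f2: attacked by Qf3.
Legal moves for White: none.
In check with no legal moves → checkmate.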